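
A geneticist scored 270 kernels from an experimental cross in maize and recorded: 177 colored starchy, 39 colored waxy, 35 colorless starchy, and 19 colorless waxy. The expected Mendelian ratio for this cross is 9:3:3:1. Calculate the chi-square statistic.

The 9:3:3:1 ratio has 16 parts, so with N = 270 the expected counts are:
  colored starchy: 270 × 9/16 = 151.875
  colored waxy: 270 × 3/16 = 50.625
  colorless starchy: 270 × 3/16 = 50.625
  colorless waxy: 270 × 1/16 = 16.875
χ² = Σ (O − E)² / E
  colored starchy: (177 − 151.875)² / 151.875 = 4.1565
  colored waxy: (39 − 50.625)² / 50.625 = 2.6694
  colorless starchy: (35 − 50.625)² / 50.625 = 4.8225
  colorless waxy: (19 − 16.875)² / 16.875 = 0.2676
χ² = 4.1565 + 2.6694 + 4.8225 + 0.2676 = 11.916

11.916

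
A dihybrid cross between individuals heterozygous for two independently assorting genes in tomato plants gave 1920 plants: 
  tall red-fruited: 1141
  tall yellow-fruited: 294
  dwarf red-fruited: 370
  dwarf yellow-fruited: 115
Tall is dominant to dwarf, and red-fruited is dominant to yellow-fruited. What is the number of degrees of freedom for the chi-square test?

A dihybrid F₂ with independent assortment and complete dominance at both loci gives a 9:3:3:1 phenotypic ratio.
A goodness-of-fit test with 4 phenotype classes has df = 4 − 1 = 3.

3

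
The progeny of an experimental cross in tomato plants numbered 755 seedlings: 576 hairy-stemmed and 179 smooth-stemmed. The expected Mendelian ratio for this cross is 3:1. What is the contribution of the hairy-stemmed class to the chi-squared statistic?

The 3:1 ratio has 4 parts, so with N = 755 the expected counts are:
  hairy-stemmed: 755 × 3/4 = 566.25
  smooth-stemmed: 755 × 1/4 = 188.75
Contribution of hairy-stemmed: (576 − 566.25)² / 566.25 = 0.1679

0.168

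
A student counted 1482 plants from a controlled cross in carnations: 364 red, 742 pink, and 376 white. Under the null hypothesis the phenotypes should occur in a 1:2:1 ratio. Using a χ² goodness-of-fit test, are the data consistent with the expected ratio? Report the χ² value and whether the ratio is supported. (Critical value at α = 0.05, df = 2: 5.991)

0.197; consistent

Under the 1:2:1 hypothesis (Σ ratio = 4, N = 1482):
  red: 1482 × 1/4 = 370.5
  pink: 1482 × 2/4 = 741
  white: 1482 × 1/4 = 370.5
χ² = Σ (O − E)² / E
  red: (364 − 370.5)² / 370.5 = 0.1140
  pink: (742 − 741)² / 741 = 0.0013
  white: (376 − 370.5)² / 370.5 = 0.0816
χ² = 0.1140 + 0.0013 + 0.0816 = 0.1969 ≈ 0.197
Degrees of freedom = 3 − 1 = 2; critical value at α = 0.05 is 5.991.
Since 0.197 < 5.991, we fail to reject the null hypothesis — the data are consistent with the 1:2:1 ratio.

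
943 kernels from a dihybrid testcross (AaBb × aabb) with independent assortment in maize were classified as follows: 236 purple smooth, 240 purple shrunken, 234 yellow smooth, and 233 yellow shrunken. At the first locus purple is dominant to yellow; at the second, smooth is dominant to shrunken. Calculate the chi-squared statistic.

0.122

A dihybrid testcross with independent assortment gives a 1:1:1:1 ratio.
Expected counts for N = 943 under a 1:1:1:1 ratio (total parts = 4):
  purple smooth: 943 × 1/4 = 235.75
  purple shrunken: 943 × 1/4 = 235.75
  yellow smooth: 943 × 1/4 = 235.75
  yellow shrunken: 943 × 1/4 = 235.75
χ² = Σ (O − E)² / E
  purple smooth: (236 − 235.75)² / 235.75 = 0.0003
  purple shrunken: (240 − 235.75)² / 235.75 = 0.0766
  yellow smooth: (234 − 235.75)² / 235.75 = 0.0130
  yellow shrunken: (233 − 235.75)² / 235.75 = 0.0321
χ² = 0.0003 + 0.0766 + 0.0130 + 0.0321 = 0.122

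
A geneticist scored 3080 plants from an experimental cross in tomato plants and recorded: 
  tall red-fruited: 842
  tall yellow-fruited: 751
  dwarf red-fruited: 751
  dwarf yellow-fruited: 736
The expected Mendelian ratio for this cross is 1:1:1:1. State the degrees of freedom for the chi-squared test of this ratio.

A goodness-of-fit test with 4 phenotype classes has df = 4 − 1 = 3.

3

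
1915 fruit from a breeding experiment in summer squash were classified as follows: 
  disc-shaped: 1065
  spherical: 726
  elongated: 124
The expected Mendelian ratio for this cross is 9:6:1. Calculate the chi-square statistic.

0.380

Expected counts for N = 1915 under a 9:6:1 ratio (total parts = 16):
  disc-shaped: 1915 × 9/16 = 1077.1875
  spherical: 1915 × 6/16 = 718.125
  elongated: 1915 × 1/16 = 119.6875
χ² = Σ (O − E)² / E
  disc-shaped: (1065 − 1077.1875)² / 1077.1875 = 0.1379
  spherical: (726 − 718.125)² / 718.125 = 0.0864
  elongated: (124 − 119.6875)² / 119.6875 = 0.1554
χ² = 0.1379 + 0.0864 + 0.1554 = 0.3797 ≈ 0.380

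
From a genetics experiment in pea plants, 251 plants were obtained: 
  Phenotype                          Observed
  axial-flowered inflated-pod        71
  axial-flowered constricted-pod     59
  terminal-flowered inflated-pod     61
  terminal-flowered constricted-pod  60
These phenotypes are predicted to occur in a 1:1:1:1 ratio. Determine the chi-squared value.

1.478

Expected counts for N = 251 under a 1:1:1:1 ratio (total parts = 4):
  axial-flowered inflated-pod: 251 × 1/4 = 62.75
  axial-flowered constricted-pod: 251 × 1/4 = 62.75
  terminal-flowered inflated-pod: 251 × 1/4 = 62.75
  terminal-flowered constricted-pod: 251 × 1/4 = 62.75
χ² = Σ (O − E)² / E
  axial-flowered inflated-pod: (71 − 62.75)² / 62.75 = 1.0847
  axial-flowered constricted-pod: (59 − 62.75)² / 62.75 = 0.2241
  terminal-flowered inflated-pod: (61 − 62.75)² / 62.75 = 0.0488
  terminal-flowered constricted-pod: (60 − 62.75)² / 62.75 = 0.1205
χ² = 1.0847 + 0.2241 + 0.0488 + 0.1205 = 1.4781 ≈ 1.478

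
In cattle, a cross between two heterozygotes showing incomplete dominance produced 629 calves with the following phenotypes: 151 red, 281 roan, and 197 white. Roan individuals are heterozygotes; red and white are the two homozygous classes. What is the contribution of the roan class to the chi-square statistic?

3.568

With incomplete dominance, a heterozygote × heterozygote cross gives a 1:2:1 phenotypic ratio.
The 1:2:1 ratio has 4 parts, so with N = 629 the expected counts are:
  red: 629 × 1/4 = 157.25
  roan: 629 × 2/4 = 314.5
  white: 629 × 1/4 = 157.25
Contribution of roan: (281 − 314.5)² / 314.5 = 3.5684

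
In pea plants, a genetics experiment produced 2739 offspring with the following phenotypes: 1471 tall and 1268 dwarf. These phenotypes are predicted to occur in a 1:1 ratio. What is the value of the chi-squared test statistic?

15.045

The 1:1 ratio has 2 parts, so with N = 2739 the expected counts are:
  tall: 2739 × 1/2 = 1369.5
  dwarf: 2739 × 1/2 = 1369.5
χ² = Σ (O − E)² / E
  tall: (1471 − 1369.5)² / 1369.5 = 7.5226
  dwarf: (1268 − 1369.5)² / 1369.5 = 7.5226
χ² = 7.5226 + 7.5226 = 15.0452 ≈ 15.045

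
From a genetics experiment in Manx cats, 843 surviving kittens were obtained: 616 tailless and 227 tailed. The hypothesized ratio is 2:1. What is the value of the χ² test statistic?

15.566

Expected counts for N = 843 under a 2:1 ratio (total parts = 3):
  tailless: 843 × 2/3 = 562
  tailed: 843 × 1/3 = 281
χ² = Σ (O − E)² / E
  tailless: (616 − 562)² / 562 = 5.1886
  tailed: (227 − 281)² / 281 = 10.3772
χ² = 5.1886 + 10.3772 = 15.5658 ≈ 15.566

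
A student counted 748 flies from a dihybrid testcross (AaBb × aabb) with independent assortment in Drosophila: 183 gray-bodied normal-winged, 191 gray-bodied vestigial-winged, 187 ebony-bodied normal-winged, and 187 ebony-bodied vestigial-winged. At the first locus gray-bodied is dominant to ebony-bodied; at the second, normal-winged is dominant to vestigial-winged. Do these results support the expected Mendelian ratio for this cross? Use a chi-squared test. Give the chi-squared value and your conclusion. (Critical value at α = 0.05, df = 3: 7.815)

0.171; consistent

A dihybrid testcross with independent assortment gives a 1:1:1:1 ratio.
Total ratio parts = 4. Expected numbers out of 748:
  gray-bodied normal-winged: 748 × 1/4 = 187
  gray-bodied vestigial-winged: 748 × 1/4 = 187
  ebony-bodied normal-winged: 748 × 1/4 = 187
  ebony-bodied vestigial-winged: 748 × 1/4 = 187
χ² = Σ (O − E)² / E
  gray-bodied normal-winged: (183 − 187)² / 187 = 0.0856
  gray-bodied vestigial-winged: (191 − 187)² / 187 = 0.0856
  ebony-bodied normal-winged: (187 − 187)² / 187 = 0.0000
  ebony-bodied vestigial-winged: (187 − 187)² / 187 = 0.0000
χ² = 0.0856 + 0.0856 + 0.0000 + 0.0000 = 0.1712 ≈ 0.171
Degrees of freedom = 4 − 1 = 3; critical value at α = 0.05 is 7.815.
Since 0.171 < 7.815, we fail to reject the null hypothesis — the data are consistent with the 1:1:1:1 ratio.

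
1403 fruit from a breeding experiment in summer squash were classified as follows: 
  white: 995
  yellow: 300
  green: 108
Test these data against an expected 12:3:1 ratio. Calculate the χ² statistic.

13.007

Total ratio parts = 16. Expected numbers out of 1403:
  white: 1403 × 12/16 = 1052.25
  yellow: 1403 × 3/16 = 263.0625
  green: 1403 × 1/16 = 87.6875
χ² = Σ (O − E)² / E
  white: (995 − 1052.25)² / 1052.25 = 3.1148
  yellow: (300 − 263.0625)² / 263.0625 = 5.1865
  green: (108 − 87.6875)² / 87.6875 = 4.7053
χ² = 3.1148 + 5.1865 + 4.7053 = 13.0066 ≈ 13.007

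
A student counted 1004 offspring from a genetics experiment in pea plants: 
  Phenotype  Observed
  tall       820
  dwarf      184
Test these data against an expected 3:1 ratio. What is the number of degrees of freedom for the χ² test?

1

A goodness-of-fit test with 2 phenotype classes has df = 2 − 1 = 1.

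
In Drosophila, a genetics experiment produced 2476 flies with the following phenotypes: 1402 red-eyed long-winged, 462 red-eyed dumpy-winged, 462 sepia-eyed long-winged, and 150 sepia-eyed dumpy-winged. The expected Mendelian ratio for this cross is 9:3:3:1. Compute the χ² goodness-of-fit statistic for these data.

0.229

The 9:3:3:1 ratio has 16 parts, so with N = 2476 the expected counts are:
  red-eyed long-winged: 2476 × 9/16 = 1392.75
  red-eyed dumpy-winged: 2476 × 3/16 = 464.25
  sepia-eyed long-winged: 2476 × 3/16 = 464.25
  sepia-eyed dumpy-winged: 2476 × 1/16 = 154.75
χ² = Σ (O − E)² / E
  red-eyed long-winged: (1402 − 1392.75)² / 1392.75 = 0.0614
  red-eyed dumpy-winged: (462 − 464.25)² / 464.25 = 0.0109
  sepia-eyed long-winged: (462 − 464.25)² / 464.25 = 0.0109
  sepia-eyed dumpy-winged: (150 − 154.75)² / 154.75 = 0.1458
χ² = 0.0614 + 0.0109 + 0.0109 + 0.1458 = 0.229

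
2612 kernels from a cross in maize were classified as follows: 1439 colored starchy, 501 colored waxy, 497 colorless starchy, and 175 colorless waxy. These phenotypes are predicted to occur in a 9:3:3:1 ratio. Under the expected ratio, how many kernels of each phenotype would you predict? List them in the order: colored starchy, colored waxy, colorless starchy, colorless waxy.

Under the 9:3:3:1 hypothesis (Σ ratio = 16, N = 2612):
  colored starchy: 2612 × 9/16 = 1469.25
  colored waxy: 2612 × 3/16 = 489.75
  colorless starchy: 2612 × 3/16 = 489.75
  colorless waxy: 2612 × 1/16 = 163.25

1469.25, 489.75, 489.75, 163.25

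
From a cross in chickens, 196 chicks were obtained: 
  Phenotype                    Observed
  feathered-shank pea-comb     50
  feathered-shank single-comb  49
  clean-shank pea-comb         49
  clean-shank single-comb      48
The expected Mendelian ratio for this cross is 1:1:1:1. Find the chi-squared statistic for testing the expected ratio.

Total ratio parts = 4. Expected numbers out of 196:
  feathered-shank pea-comb: 196 × 1/4 = 49
  feathered-shank single-comb: 196 × 1/4 = 49
  clean-shank pea-comb: 196 × 1/4 = 49
  clean-shank single-comb: 196 × 1/4 = 49
χ² = Σ (O − E)² / E
  feathered-shank pea-comb: (50 − 49)² / 49 = 0.0204
  feathered-shank single-comb: (49 − 49)² / 49 = 0.0000
  clean-shank pea-comb: (49 − 49)² / 49 = 0.0000
  clean-shank single-comb: (48 − 49)² / 49 = 0.0204
χ² = 0.0204 + 0.0000 + 0.0000 + 0.0204 = 0.0408 ≈ 0.041

0.041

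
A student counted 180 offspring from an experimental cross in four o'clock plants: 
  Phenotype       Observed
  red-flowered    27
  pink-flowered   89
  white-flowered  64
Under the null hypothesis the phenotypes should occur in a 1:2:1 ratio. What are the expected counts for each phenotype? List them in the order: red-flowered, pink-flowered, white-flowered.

45, 90, 45

Under the 1:2:1 hypothesis (Σ ratio = 4, N = 180):
  red-flowered: 180 × 1/4 = 45
  pink-flowered: 180 × 2/4 = 90
  white-flowered: 180 × 1/4 = 45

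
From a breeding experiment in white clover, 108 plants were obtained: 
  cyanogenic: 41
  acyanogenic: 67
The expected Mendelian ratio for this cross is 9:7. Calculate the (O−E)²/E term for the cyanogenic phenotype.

6.421

Expected counts for N = 108 under a 9:7 ratio (total parts = 16):
  cyanogenic: 108 × 9/16 = 60.75
  acyanogenic: 108 × 7/16 = 47.25
Contribution of cyanogenic: (41 − 60.75)² / 60.75 = 6.4208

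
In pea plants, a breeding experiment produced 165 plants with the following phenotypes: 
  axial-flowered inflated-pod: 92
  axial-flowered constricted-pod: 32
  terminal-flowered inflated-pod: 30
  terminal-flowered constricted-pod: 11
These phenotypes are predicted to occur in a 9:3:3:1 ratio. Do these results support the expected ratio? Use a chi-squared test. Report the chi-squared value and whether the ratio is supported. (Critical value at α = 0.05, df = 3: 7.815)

0.118; consistent

The 9:3:3:1 ratio has 16 parts, so with N = 165 the expected counts are:
  axial-flowered inflated-pod: 165 × 9/16 = 92.8125
  axial-flowered constricted-pod: 165 × 3/16 = 30.9375
  terminal-flowered inflated-pod: 165 × 3/16 = 30.9375
  terminal-flowered constricted-pod: 165 × 1/16 = 10.3125
χ² = Σ (O − E)² / E
  axial-flowered inflated-pod: (92 − 92.8125)² / 92.8125 = 0.0071
  axial-flowered constricted-pod: (32 − 30.9375)² / 30.9375 = 0.0365
  terminal-flowered inflated-pod: (30 − 30.9375)² / 30.9375 = 0.0284
  terminal-flowered constricted-pod: (11 − 10.3125)² / 10.3125 = 0.0458
χ² = 0.0071 + 0.0365 + 0.0284 + 0.0458 = 0.1178 ≈ 0.118
Degrees of freedom = 4 − 1 = 3; critical value at α = 0.05 is 7.815.
Since 0.118 < 7.815, we fail to reject the null hypothesis — the data are consistent with the 9:3:3:1 ratio.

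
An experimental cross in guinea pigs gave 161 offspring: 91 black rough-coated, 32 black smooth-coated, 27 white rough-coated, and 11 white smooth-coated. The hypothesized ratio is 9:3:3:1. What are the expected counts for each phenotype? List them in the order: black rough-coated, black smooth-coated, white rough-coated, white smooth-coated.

90.5625, 30.1875, 30.1875, 10.0625

Total ratio parts = 16. Expected numbers out of 161:
  black rough-coated: 161 × 9/16 = 90.5625
  black smooth-coated: 161 × 3/16 = 30.1875
  white rough-coated: 161 × 3/16 = 30.1875
  white smooth-coated: 161 × 1/16 = 10.0625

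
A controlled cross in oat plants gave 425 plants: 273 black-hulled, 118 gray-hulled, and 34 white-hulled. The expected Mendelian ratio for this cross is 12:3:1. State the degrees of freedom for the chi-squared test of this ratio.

A goodness-of-fit test with 3 phenotype classes has df = 3 − 1 = 2.

2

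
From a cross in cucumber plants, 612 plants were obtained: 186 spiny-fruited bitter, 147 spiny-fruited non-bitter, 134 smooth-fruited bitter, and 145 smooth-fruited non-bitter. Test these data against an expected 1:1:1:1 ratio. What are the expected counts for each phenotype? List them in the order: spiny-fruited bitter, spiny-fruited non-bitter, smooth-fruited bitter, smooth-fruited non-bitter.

153, 153, 153, 153

Expected counts for N = 612 under a 1:1:1:1 ratio (total parts = 4):
  spiny-fruited bitter: 612 × 1/4 = 153
  spiny-fruited non-bitter: 612 × 1/4 = 153
  smooth-fruited bitter: 612 × 1/4 = 153
  smooth-fruited non-bitter: 612 × 1/4 = 153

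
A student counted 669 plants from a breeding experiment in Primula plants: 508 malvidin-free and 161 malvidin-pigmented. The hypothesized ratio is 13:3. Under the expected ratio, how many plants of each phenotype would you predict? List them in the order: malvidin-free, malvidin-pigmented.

543.5625, 125.4375

Expected counts for N = 669 under a 13:3 ratio (total parts = 16):
  malvidin-free: 669 × 13/16 = 543.5625
  malvidin-pigmented: 669 × 3/16 = 125.4375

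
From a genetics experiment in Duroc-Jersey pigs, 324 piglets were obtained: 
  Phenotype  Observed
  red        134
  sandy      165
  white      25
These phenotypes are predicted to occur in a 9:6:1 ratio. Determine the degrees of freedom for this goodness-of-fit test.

2

A goodness-of-fit test with 3 phenotype classes has df = 3 − 1 = 2.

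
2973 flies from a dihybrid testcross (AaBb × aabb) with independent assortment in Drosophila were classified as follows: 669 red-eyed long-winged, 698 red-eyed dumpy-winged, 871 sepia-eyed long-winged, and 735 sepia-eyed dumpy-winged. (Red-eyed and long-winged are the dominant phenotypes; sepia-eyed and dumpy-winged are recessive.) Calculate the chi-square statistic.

32.222

A dihybrid testcross with independent assortment gives a 1:1:1:1 ratio.
Total ratio parts = 4. Expected numbers out of 2973:
  red-eyed long-winged: 2973 × 1/4 = 743.25
  red-eyed dumpy-winged: 2973 × 1/4 = 743.25
  sepia-eyed long-winged: 2973 × 1/4 = 743.25
  sepia-eyed dumpy-winged: 2973 × 1/4 = 743.25
χ² = Σ (O − E)² / E
  red-eyed long-winged: (669 − 743.25)² / 743.25 = 7.4175
  red-eyed dumpy-winged: (698 − 743.25)² / 743.25 = 2.7549
  sepia-eyed long-winged: (871 − 743.25)² / 743.25 = 21.9577
  sepia-eyed dumpy-winged: (735 − 743.25)² / 743.25 = 0.0916
χ² = 7.4175 + 2.7549 + 21.9577 + 0.0916 = 32.2217 ≈ 32.222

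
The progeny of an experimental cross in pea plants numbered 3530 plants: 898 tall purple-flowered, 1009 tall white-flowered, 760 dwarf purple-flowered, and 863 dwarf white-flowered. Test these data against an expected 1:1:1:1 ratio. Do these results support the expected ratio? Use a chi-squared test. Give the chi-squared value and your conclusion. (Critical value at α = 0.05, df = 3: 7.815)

35.840; not consistent

Expected counts for N = 3530 under a 1:1:1:1 ratio (total parts = 4):
  tall purple-flowered: 3530 × 1/4 = 882.5
  tall white-flowered: 3530 × 1/4 = 882.5
  dwarf purple-flowered: 3530 × 1/4 = 882.5
  dwarf white-flowered: 3530 × 1/4 = 882.5
χ² = Σ (O − E)² / E
  tall purple-flowered: (898 − 882.5)² / 882.5 = 0.2722
  tall white-flowered: (1009 − 882.5)² / 882.5 = 18.1329
  dwarf purple-flowered: (760 − 882.5)² / 882.5 = 17.0042
  dwarf white-flowered: (863 − 882.5)² / 882.5 = 0.4309
χ² = 0.2722 + 18.1329 + 17.0042 + 0.4309 = 35.8402 ≈ 35.840
Degrees of freedom = 4 − 1 = 3; critical value at α = 0.05 is 7.815.
Since 35.840 > 7.815, we reject the null hypothesis — the data do not fit the 1:1:1:1 ratio.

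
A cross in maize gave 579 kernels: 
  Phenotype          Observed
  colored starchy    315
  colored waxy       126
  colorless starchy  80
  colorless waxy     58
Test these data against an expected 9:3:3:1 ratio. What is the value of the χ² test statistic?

23.814

Expected counts for N = 579 under a 9:3:3:1 ratio (total parts = 16):
  colored starchy: 579 × 9/16 = 325.6875
  colored waxy: 579 × 3/16 = 108.5625
  colorless starchy: 579 × 3/16 = 108.5625
  colorless waxy: 579 × 1/16 = 36.1875
χ² = Σ (O − E)² / E
  colored starchy: (315 − 325.6875)² / 325.6875 = 0.3507
  colored waxy: (126 − 108.5625)² / 108.5625 = 2.8008
  colorless starchy: (80 − 108.5625)² / 108.5625 = 7.5147
  colorless waxy: (58 − 36.1875)² / 36.1875 = 13.1478
χ² = 0.3507 + 2.8008 + 7.5147 + 13.1478 = 23.814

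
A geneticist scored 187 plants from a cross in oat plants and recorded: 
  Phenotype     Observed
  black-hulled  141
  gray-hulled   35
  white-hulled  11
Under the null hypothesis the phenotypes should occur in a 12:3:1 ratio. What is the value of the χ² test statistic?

The 12:3:1 ratio has 16 parts, so with N = 187 the expected counts are:
  black-hulled: 187 × 12/16 = 140.25
  gray-hulled: 187 × 3/16 = 35.0625
  white-hulled: 187 × 1/16 = 11.6875
χ² = Σ (O − E)² / E
  black-hulled: (141 − 140.25)² / 140.25 = 0.0040
  gray-hulled: (35 − 35.0625)² / 35.0625 = 0.0001
  white-hulled: (11 − 11.6875)² / 11.6875 = 0.0404
χ² = 0.0040 + 0.0001 + 0.0404 = 0.0445 ≈ 0.045

0.045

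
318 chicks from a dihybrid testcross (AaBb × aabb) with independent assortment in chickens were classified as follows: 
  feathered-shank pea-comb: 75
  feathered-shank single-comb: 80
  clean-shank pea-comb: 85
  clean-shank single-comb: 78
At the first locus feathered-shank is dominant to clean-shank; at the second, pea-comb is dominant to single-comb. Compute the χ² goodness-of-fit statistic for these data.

A dihybrid testcross with independent assortment gives a 1:1:1:1 ratio.
Total ratio parts = 4. Expected numbers out of 318:
  feathered-shank pea-comb: 318 × 1/4 = 79.5
  feathered-shank single-comb: 318 × 1/4 = 79.5
  clean-shank pea-comb: 318 × 1/4 = 79.5
  clean-shank single-comb: 318 × 1/4 = 79.5
χ² = Σ (O − E)² / E
  feathered-shank pea-comb: (75 − 79.5)² / 79.5 = 0.2547
  feathered-shank single-comb: (80 − 79.5)² / 79.5 = 0.0031
  clean-shank pea-comb: (85 − 79.5)² / 79.5 = 0.3805
  clean-shank single-comb: (78 − 79.5)² / 79.5 = 0.0283
χ² = 0.2547 + 0.0031 + 0.3805 + 0.0283 = 0.6666 ≈ 0.667

0.667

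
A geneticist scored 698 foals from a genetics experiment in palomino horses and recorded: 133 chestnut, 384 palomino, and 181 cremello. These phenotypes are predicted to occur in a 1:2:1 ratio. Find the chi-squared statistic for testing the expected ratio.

13.622

Expected counts for N = 698 under a 1:2:1 ratio (total parts = 4):
  chestnut: 698 × 1/4 = 174.5
  palomino: 698 × 2/4 = 349
  cremello: 698 × 1/4 = 174.5
χ² = Σ (O − E)² / E
  chestnut: (133 − 174.5)² / 174.5 = 9.8696
  palomino: (384 − 349)² / 349 = 3.5100
  cremello: (181 − 174.5)² / 174.5 = 0.2421
χ² = 9.8696 + 3.5100 + 0.2421 = 13.6217 ≈ 13.622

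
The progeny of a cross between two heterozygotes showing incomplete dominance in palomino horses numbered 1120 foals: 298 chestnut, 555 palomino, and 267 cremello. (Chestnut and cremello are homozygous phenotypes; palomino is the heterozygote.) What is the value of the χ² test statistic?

With incomplete dominance, a heterozygote × heterozygote cross gives a 1:2:1 phenotypic ratio.
Expected counts for N = 1120 under a 1:2:1 ratio (total parts = 4):
  chestnut: 1120 × 1/4 = 280
  palomino: 1120 × 2/4 = 560
  cremello: 1120 × 1/4 = 280
χ² = Σ (O − E)² / E
  chestnut: (298 − 280)² / 280 = 1.1571
  palomino: (555 − 560)² / 560 = 0.0446
  cremello: (267 − 280)² / 280 = 0.6036
χ² = 1.1571 + 0.0446 + 0.6036 = 1.8053 ≈ 1.805

1.805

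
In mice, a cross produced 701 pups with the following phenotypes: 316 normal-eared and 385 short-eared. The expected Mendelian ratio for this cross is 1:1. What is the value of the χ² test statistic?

6.792

Expected counts for N = 701 under a 1:1 ratio (total parts = 2):
  normal-eared: 701 × 1/2 = 350.5
  short-eared: 701 × 1/2 = 350.5
χ² = Σ (O − E)² / E
  normal-eared: (316 − 350.5)² / 350.5 = 3.3959
  short-eared: (385 − 350.5)² / 350.5 = 3.3959
χ² = 3.3959 + 3.3959 = 6.7918 ≈ 6.792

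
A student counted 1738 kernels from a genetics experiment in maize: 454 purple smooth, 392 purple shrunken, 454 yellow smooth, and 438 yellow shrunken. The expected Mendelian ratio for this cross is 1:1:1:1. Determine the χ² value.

5.936

Expected counts for N = 1738 under a 1:1:1:1 ratio (total parts = 4):
  purple smooth: 1738 × 1/4 = 434.5
  purple shrunken: 1738 × 1/4 = 434.5
  yellow smooth: 1738 × 1/4 = 434.5
  yellow shrunken: 1738 × 1/4 = 434.5
χ² = Σ (O − E)² / E
  purple smooth: (454 − 434.5)² / 434.5 = 0.8751
  purple shrunken: (392 − 434.5)² / 434.5 = 4.1571
  yellow smooth: (454 − 434.5)² / 434.5 = 0.8751
  yellow shrunken: (438 − 434.5)² / 434.5 = 0.0282
χ² = 0.8751 + 4.1571 + 0.8751 + 0.0282 = 5.9355 ≈ 5.936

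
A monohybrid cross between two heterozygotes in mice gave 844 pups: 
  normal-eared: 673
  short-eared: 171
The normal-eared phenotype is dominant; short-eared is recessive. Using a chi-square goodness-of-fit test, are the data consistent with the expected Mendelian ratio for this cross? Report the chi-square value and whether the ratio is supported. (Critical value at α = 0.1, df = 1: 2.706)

10.111; not consistent

For a monohybrid cross between heterozygotes with complete dominance, the expected phenotypic ratio is 3:1.
The 3:1 ratio has 4 parts, so with N = 844 the expected counts are:
  normal-eared: 844 × 3/4 = 633
  short-eared: 844 × 1/4 = 211
χ² = Σ (O − E)² / E
  normal-eared: (673 − 633)² / 633 = 2.5276
  short-eared: (171 − 211)² / 211 = 7.5829
χ² = 2.5276 + 7.5829 = 10.1105 ≈ 10.111
Degrees of freedom = 2 − 1 = 1; critical value at α = 0.1 is 2.706.
Since 10.111 > 2.706, we reject the null hypothesis — the data do not fit the 3:1 ratio.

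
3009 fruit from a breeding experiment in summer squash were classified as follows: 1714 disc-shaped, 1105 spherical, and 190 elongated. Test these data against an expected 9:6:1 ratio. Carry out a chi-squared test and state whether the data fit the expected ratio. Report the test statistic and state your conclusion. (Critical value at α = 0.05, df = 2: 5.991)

0.776; consistent

The 9:6:1 ratio has 16 parts, so with N = 3009 the expected counts are:
  disc-shaped: 3009 × 9/16 = 1692.5625
  spherical: 3009 × 6/16 = 1128.375
  elongated: 3009 × 1/16 = 188.0625
χ² = Σ (O − E)² / E
  disc-shaped: (1714 − 1692.5625)² / 1692.5625 = 0.2715
  spherical: (1105 − 1128.375)² / 1128.375 = 0.4842
  elongated: (190 − 188.0625)² / 188.0625 = 0.0200
χ² = 0.2715 + 0.4842 + 0.0200 = 0.7757 ≈ 0.776
Degrees of freedom = 3 − 1 = 2; critical value at α = 0.05 is 5.991.
Since 0.776 < 5.991, we fail to reject the null hypothesis — the data are consistent with the 9:6:1 ratio.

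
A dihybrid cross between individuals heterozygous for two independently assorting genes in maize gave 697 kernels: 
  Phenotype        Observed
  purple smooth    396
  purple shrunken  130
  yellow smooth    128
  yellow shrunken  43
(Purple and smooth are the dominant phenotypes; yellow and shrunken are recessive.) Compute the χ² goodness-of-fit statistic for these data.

0.106

A dihybrid F₂ with independent assortment and complete dominance at both loci gives a 9:3:3:1 phenotypic ratio.
Total ratio parts = 16. Expected numbers out of 697:
  purple smooth: 697 × 9/16 = 392.0625
  purple shrunken: 697 × 3/16 = 130.6875
  yellow smooth: 697 × 3/16 = 130.6875
  yellow shrunken: 697 × 1/16 = 43.5625
χ² = Σ (O − E)² / E
  purple smooth: (396 − 392.0625)² / 392.0625 = 0.0395
  purple shrunken: (130 − 130.6875)² / 130.6875 = 0.0036
  yellow smooth: (128 − 130.6875)² / 130.6875 = 0.0553
  yellow shrunken: (43 − 43.5625)² / 43.5625 = 0.0073
χ² = 0.0395 + 0.0036 + 0.0553 + 0.0073 = 0.1057 ≈ 0.106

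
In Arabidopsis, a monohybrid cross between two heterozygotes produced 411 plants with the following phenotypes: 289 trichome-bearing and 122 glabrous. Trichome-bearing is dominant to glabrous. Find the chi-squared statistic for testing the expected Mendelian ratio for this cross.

4.809

For a monohybrid cross between heterozygotes with complete dominance, the expected phenotypic ratio is 3:1.
Under the 3:1 hypothesis (Σ ratio = 4, N = 411):
  trichome-bearing: 411 × 3/4 = 308.25
  glabrous: 411 × 1/4 = 102.75
χ² = Σ (O − E)² / E
  trichome-bearing: (289 − 308.25)² / 308.25 = 1.2021
  glabrous: (122 − 102.75)² / 102.75 = 3.6064
χ² = 1.2021 + 3.6064 = 4.8085 ≈ 4.809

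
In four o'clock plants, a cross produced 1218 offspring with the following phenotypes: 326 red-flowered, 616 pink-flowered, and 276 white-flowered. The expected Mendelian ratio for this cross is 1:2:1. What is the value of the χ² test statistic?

Expected counts for N = 1218 under a 1:2:1 ratio (total parts = 4):
  red-flowered: 1218 × 1/4 = 304.5
  pink-flowered: 1218 × 2/4 = 609
  white-flowered: 1218 × 1/4 = 304.5
χ² = Σ (O − E)² / E
  red-flowered: (326 − 304.5)² / 304.5 = 1.5181
  pink-flowered: (616 − 609)² / 609 = 0.0805
  white-flowered: (276 − 304.5)² / 304.5 = 2.6675
χ² = 1.5181 + 0.0805 + 2.6675 = 4.2661 ≈ 4.266

4.266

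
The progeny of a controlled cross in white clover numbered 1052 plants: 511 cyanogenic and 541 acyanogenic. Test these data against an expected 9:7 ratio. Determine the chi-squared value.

25.187

Expected counts for N = 1052 under a 9:7 ratio (total parts = 16):
  cyanogenic: 1052 × 9/16 = 591.75
  acyanogenic: 1052 × 7/16 = 460.25
χ² = Σ (O − E)² / E
  cyanogenic: (511 − 591.75)² / 591.75 = 11.0191
  acyanogenic: (541 − 460.25)² / 460.25 = 14.1674
χ² = 11.0191 + 14.1674 = 25.1865 ≈ 25.187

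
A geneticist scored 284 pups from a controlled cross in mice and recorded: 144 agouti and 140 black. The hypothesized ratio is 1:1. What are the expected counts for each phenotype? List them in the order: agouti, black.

Under the 1:1 hypothesis (Σ ratio = 2, N = 284):
  agouti: 284 × 1/2 = 142
  black: 284 × 1/2 = 142

142, 142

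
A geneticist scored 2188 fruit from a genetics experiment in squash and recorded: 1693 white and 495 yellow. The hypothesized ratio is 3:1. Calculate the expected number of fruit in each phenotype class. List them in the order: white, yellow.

Under the 3:1 hypothesis (Σ ratio = 4, N = 2188):
  white: 2188 × 3/4 = 1641
  yellow: 2188 × 1/4 = 547

1641, 547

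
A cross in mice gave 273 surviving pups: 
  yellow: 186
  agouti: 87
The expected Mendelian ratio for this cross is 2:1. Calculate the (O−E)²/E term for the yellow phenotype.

0.088

The 2:1 ratio has 3 parts, so with N = 273 the expected counts are:
  yellow: 273 × 2/3 = 182
  agouti: 273 × 1/3 = 91
Contribution of yellow: (186 − 182)² / 182 = 0.0879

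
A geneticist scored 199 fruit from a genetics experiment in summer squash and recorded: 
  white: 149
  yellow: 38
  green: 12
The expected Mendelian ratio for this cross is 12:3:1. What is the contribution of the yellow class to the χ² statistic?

0.013

Under the 12:3:1 hypothesis (Σ ratio = 16, N = 199):
  white: 199 × 12/16 = 149.25
  yellow: 199 × 3/16 = 37.3125
  green: 199 × 1/16 = 12.4375
Contribution of yellow: (38 − 37.3125)² / 37.3125 = 0.0127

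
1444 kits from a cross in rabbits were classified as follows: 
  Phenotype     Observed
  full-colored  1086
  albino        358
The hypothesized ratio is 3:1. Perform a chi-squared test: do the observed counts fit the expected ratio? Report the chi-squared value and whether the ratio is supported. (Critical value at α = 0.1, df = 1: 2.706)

Expected counts for N = 1444 under a 3:1 ratio (total parts = 4):
  full-colored: 1444 × 3/4 = 1083
  albino: 1444 × 1/4 = 361
χ² = Σ (O − E)² / E
  full-colored: (1086 − 1083)² / 1083 = 0.0083
  albino: (358 − 361)² / 361 = 0.0249
χ² = 0.0083 + 0.0249 = 0.0332 ≈ 0.033
Degrees of freedom = 2 − 1 = 1; critical value at α = 0.1 is 2.706.
Since 0.033 < 2.706, we fail to reject the null hypothesis — the data are consistent with the 3:1 ratio.

0.033; consistent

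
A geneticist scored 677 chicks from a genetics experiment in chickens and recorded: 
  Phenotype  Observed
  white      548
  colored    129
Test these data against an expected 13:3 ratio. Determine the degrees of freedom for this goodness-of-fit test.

1

A goodness-of-fit test with 2 phenotype classes has df = 2 − 1 = 1.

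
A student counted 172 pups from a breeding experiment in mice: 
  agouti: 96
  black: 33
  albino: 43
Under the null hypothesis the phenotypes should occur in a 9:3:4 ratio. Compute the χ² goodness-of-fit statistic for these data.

Expected counts for N = 172 under a 9:3:4 ratio (total parts = 16):
  agouti: 172 × 9/16 = 96.75
  black: 172 × 3/16 = 32.25
  albino: 172 × 4/16 = 43
χ² = Σ (O − E)² / E
  agouti: (96 − 96.75)² / 96.75 = 0.0058
  black: (33 − 32.25)² / 32.25 = 0.0174
  albino: (43 − 43)² / 43 = 0.0000
χ² = 0.0058 + 0.0174 + 0.0000 = 0.0232 ≈ 0.023

0.023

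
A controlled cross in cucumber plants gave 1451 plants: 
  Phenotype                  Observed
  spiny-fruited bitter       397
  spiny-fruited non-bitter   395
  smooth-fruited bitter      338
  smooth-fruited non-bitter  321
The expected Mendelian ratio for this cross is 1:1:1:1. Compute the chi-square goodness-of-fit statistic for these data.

12.595

The 1:1:1:1 ratio has 4 parts, so with N = 1451 the expected counts are:
  spiny-fruited bitter: 1451 × 1/4 = 362.75
  spiny-fruited non-bitter: 1451 × 1/4 = 362.75
  smooth-fruited bitter: 1451 × 1/4 = 362.75
  smooth-fruited non-bitter: 1451 × 1/4 = 362.75
χ² = Σ (O − E)² / E
  spiny-fruited bitter: (397 − 362.75)² / 362.75 = 3.2338
  spiny-fruited non-bitter: (395 − 362.75)² / 362.75 = 2.8672
  smooth-fruited bitter: (338 − 362.75)² / 362.75 = 1.6887
  smooth-fruited non-bitter: (321 − 362.75)² / 362.75 = 4.8051
χ² = 3.2338 + 2.8672 + 1.6887 + 4.8051 = 12.5948 ≈ 12.595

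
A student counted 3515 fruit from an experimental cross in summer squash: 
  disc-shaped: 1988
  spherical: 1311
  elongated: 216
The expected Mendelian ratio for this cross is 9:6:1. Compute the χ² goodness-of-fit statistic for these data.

0.160

Under the 9:6:1 hypothesis (Σ ratio = 16, N = 3515):
  disc-shaped: 3515 × 9/16 = 1977.1875
  spherical: 3515 × 6/16 = 1318.125
  elongated: 3515 × 1/16 = 219.6875
χ² = Σ (O − E)² / E
  disc-shaped: (1988 − 1977.1875)² / 1977.1875 = 0.0591
  spherical: (1311 − 1318.125)² / 1318.125 = 0.0385
  elongated: (216 − 219.6875)² / 219.6875 = 0.0619
χ² = 0.0591 + 0.0385 + 0.0619 = 0.1595 ≈ 0.160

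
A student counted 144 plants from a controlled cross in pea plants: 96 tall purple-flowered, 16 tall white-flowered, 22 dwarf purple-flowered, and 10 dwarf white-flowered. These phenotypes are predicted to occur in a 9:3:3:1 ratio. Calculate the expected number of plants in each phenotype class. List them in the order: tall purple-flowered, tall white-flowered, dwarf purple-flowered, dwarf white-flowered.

81, 27, 27, 9

The 9:3:3:1 ratio has 16 parts, so with N = 144 the expected counts are:
  tall purple-flowered: 144 × 9/16 = 81
  tall white-flowered: 144 × 3/16 = 27
  dwarf purple-flowered: 144 × 3/16 = 27
  dwarf white-flowered: 144 × 1/16 = 9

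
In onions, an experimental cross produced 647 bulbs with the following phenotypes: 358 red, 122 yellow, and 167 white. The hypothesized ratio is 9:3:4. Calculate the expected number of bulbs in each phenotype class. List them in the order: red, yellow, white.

Total ratio parts = 16. Expected numbers out of 647:
  red: 647 × 9/16 = 363.9375
  yellow: 647 × 3/16 = 121.3125
  white: 647 × 4/16 = 161.75

363.9375, 121.3125, 161.75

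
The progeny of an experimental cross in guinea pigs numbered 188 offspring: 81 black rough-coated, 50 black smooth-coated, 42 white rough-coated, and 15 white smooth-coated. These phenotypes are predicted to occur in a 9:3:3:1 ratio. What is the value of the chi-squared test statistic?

The 9:3:3:1 ratio has 16 parts, so with N = 188 the expected counts are:
  black rough-coated: 188 × 9/16 = 105.75
  black smooth-coated: 188 × 3/16 = 35.25
  white rough-coated: 188 × 3/16 = 35.25
  white smooth-coated: 188 × 1/16 = 11.75
χ² = Σ (O − E)² / E
  black rough-coated: (81 − 105.75)² / 105.75 = 5.7926
  black smooth-coated: (50 − 35.25)² / 35.25 = 6.1720
  white rough-coated: (42 − 35.25)² / 35.25 = 1.2926
  white smooth-coated: (15 − 11.75)² / 11.75 = 0.8989
χ² = 5.7926 + 6.1720 + 1.2926 + 0.8989 = 14.1561 ≈ 14.156

14.156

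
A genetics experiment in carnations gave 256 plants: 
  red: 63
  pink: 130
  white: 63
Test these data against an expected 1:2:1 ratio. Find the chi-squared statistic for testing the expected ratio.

Total ratio parts = 4. Expected numbers out of 256:
  red: 256 × 1/4 = 64
  pink: 256 × 2/4 = 128
  white: 256 × 1/4 = 64
χ² = Σ (O − E)² / E
  red: (63 − 64)² / 64 = 0.0156
  pink: (130 − 128)² / 128 = 0.0312
  white: (63 − 64)² / 64 = 0.0156
χ² = 0.0156 + 0.0312 + 0.0156 = 0.0624 ≈ 0.062

0.062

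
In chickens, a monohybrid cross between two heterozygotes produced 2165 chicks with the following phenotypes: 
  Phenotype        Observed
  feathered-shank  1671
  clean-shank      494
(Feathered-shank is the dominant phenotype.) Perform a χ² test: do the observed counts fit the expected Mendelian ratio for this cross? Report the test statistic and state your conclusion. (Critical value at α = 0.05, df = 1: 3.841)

5.500; not consistent

For a monohybrid cross between heterozygotes with complete dominance, the expected phenotypic ratio is 3:1.
The 3:1 ratio has 4 parts, so with N = 2165 the expected counts are:
  feathered-shank: 2165 × 3/4 = 1623.75
  clean-shank: 2165 × 1/4 = 541.25
χ² = Σ (O − E)² / E
  feathered-shank: (1671 − 1623.75)² / 1623.75 = 1.3749
  clean-shank: (494 − 541.25)² / 541.25 = 4.1248
χ² = 1.3749 + 4.1248 = 5.4997 ≈ 5.500
Degrees of freedom = 2 − 1 = 1; critical value at α = 0.05 is 3.841.
Since 5.500 > 3.841, we reject the null hypothesis — the data do not fit the 3:1 ratio.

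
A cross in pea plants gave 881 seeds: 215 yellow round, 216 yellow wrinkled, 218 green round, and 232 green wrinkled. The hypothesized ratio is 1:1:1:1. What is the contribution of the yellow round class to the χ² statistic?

0.125

Total ratio parts = 4. Expected numbers out of 881:
  yellow round: 881 × 1/4 = 220.25
  yellow wrinkled: 881 × 1/4 = 220.25
  green round: 881 × 1/4 = 220.25
  green wrinkled: 881 × 1/4 = 220.25
Contribution of yellow round: (215 − 220.25)² / 220.25 = 0.1251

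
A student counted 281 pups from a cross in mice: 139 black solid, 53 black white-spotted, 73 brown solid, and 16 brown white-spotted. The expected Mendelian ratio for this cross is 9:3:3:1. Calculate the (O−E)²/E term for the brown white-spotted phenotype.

0.139

Total ratio parts = 16. Expected numbers out of 281:
  black solid: 281 × 9/16 = 158.0625
  black white-spotted: 281 × 3/16 = 52.6875
  brown solid: 281 × 3/16 = 52.6875
  brown white-spotted: 281 × 1/16 = 17.5625
Contribution of brown white-spotted: (16 − 17.5625)² / 17.5625 = 0.1390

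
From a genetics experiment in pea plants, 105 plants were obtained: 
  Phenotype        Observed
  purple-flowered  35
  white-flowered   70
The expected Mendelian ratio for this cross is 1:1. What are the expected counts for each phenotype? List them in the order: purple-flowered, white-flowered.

52.5, 52.5

The 1:1 ratio has 2 parts, so with N = 105 the expected counts are:
  purple-flowered: 105 × 1/2 = 52.5
  white-flowered: 105 × 1/2 = 52.5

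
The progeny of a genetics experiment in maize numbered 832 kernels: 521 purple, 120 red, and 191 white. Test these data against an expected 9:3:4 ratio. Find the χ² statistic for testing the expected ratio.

Under the 9:3:4 hypothesis (Σ ratio = 16, N = 832):
  purple: 832 × 9/16 = 468
  red: 832 × 3/16 = 156
  white: 832 × 4/16 = 208
χ² = Σ (O − E)² / E
  purple: (521 − 468)² / 468 = 6.0021
  red: (120 − 156)² / 156 = 8.3077
  white: (191 − 208)² / 208 = 1.3894
χ² = 6.0021 + 8.3077 + 1.3894 = 15.6992 ≈ 15.699

15.699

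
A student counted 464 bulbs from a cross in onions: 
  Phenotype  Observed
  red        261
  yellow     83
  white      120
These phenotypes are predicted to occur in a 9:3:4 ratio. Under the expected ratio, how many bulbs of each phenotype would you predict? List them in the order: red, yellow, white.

261, 87, 116

Total ratio parts = 16. Expected numbers out of 464:
  red: 464 × 9/16 = 261
  yellow: 464 × 3/16 = 87
  white: 464 × 4/16 = 116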